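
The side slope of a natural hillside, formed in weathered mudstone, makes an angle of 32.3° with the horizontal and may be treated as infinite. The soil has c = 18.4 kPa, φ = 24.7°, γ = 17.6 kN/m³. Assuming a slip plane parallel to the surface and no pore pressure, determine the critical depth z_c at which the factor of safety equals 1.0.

Setting FS = 1.00 in FS = [c + γz cos²β tanφ] / [γz sinβ cosβ] and solving for z:
z = c / [γ cosβ (FS·sinβ − cosβ·tanφ)]
  = 18.4 / [17.6·cos32.3°·(1.00·sin32.3° − cos32.3°·tan24.7°)]
  = 18.4 / [17.6·0.8453·(1.00·0.5344 − 0.8453·0.4599)]
  = 18.4 / 2.1657 = 8.496 m

z_c = 8.50 m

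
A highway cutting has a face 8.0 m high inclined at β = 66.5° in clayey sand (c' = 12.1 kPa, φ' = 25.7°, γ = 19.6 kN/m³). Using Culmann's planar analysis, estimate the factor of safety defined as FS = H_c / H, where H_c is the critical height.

H_c = (4c'/γ) · sinβ cosφ' / [1 − cos(β − φ')]
    = (4·12.1/19.6) · sin66.5°·cos25.7° / [1 − cos40.8°]
    = 2.469 · 0.8263 / 0.2430 = 8.40 m
FS = H_c / H = 8.40 / 8.0 = 1.050

FS = 1.05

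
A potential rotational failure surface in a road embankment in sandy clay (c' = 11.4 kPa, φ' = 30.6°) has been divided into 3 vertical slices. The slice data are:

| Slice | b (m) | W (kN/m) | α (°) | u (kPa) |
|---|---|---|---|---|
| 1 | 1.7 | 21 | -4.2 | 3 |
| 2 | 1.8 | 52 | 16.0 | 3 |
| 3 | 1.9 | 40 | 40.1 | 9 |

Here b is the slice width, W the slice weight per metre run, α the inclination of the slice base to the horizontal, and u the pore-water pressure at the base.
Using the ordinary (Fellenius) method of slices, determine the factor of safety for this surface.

Ordinary method of slices: FS = Σ[c'·Δl_i + (W_i cosα_i − u_i·Δl_i)·tanφ'] / Σ W_i sinα_i, with Δl_i = b_i / cosα_i.
Slice 1: Δl = 1.7/cos(-4.2°) = 1.705 m; N'_1 = 21·cos(-4.2°) − 3·1.705 = 15.8; c'Δl = 19.43; W sinα = -1.5
Slice 2: Δl = 1.8/cos16.0° = 1.873 m; N'_2 = 52·cos16.0° − 3·1.873 = 44.4; c'Δl = 21.35; W sinα = 14.3
Slice 3: Δl = 1.9/cos40.1° = 2.484 m; N'_3 = 40·cos40.1° − 9·2.484 = 8.2; c'Δl = 28.32; W sinα = 25.8
Σc'Δl = 69.1 kN/m; ΣN' = 68.4 kN/m; ΣW sinα = 38.6 kN/m
Resisting = 69.1 + 68.4·tan30.6° = 69.1 + 40.5 = 109.6 kN/m
FS = 109.6 / 38.6 = 2.842

FS = 2.84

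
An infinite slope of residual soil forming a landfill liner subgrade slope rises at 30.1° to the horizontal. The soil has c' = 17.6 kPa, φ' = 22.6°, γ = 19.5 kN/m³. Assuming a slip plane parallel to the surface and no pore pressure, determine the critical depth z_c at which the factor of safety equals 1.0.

Setting FS = 1.00 in FS = [c' + γz cos²β tanφ'] / [γz sinβ cosβ] and solving for z:
z = c' / [γ cosβ (FS·sinβ − cosβ·tanφ')]
  = 17.6 / [19.5·cos30.1°·(1.00·sin30.1° − cos30.1°·tan22.6°)]
  = 17.6 / [19.5·0.8652·(1.00·0.5015 − 0.8652·0.4163)]
  = 17.6 / 2.3852 = 7.379 m

z_c = 7.38 m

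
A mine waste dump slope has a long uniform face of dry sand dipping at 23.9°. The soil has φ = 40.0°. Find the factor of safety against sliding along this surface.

For a dry cohesionless infinite slope the factor of safety is FS = tanφ / tanβ.
FS = tan40.0° / tan23.9° = 0.8391 / 0.4431 = 1.894

FS = 1.89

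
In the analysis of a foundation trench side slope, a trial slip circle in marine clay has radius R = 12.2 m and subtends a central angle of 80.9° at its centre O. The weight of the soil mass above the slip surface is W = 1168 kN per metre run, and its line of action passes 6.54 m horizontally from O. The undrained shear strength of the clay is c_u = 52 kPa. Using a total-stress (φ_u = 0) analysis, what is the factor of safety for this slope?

Taking moments about the centre O, the resisting moment is provided by the undrained shear strength acting along the arc:
Arc length L_a = R·θ = 12.2·(80.9°·π/180) = 12.2·1.4120 = 17.23 m
M_R = c_u·L_a·R = 52·17.23·12.2 = 10928.2 kN·m/m
M_D = W·d = 1168·6.54 = 7638.7 kN·m/m
FS = M_R / M_D = 10928.2 / 7638.7 = 1.431

FS = 1.43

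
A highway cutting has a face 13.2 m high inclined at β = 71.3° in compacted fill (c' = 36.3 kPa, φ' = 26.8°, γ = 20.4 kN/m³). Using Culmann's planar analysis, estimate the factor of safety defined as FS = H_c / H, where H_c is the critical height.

H_c = (4c'/γ) · sinβ cosφ' / [1 − cos(β − φ')]
    = (4·36.3/20.4) · sin71.3°·cos26.8° / [1 − cos44.5°]
    = 7.118 · 0.8455 / 0.2867 = 20.99 m
FS = H_c / H = 20.99 / 13.2 = 1.590

FS = 1.59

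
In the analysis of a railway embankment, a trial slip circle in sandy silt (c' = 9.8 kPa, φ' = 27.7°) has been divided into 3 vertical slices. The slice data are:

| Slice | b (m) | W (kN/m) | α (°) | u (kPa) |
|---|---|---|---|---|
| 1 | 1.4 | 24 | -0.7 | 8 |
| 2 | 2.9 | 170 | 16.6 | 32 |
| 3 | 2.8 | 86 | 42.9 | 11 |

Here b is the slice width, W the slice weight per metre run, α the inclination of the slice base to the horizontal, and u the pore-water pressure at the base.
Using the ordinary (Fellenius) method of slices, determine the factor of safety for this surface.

Ordinary method of slices: FS = Σ[c'·Δl_i + (W_i cosα_i − u_i·Δl_i)·tanφ'] / Σ W_i sinα_i, with Δl_i = b_i / cosα_i.
Slice 1: Δl = 1.4/cos(-0.7°) = 1.400 m; N'_1 = 24·cos(-0.7°) − 8·1.400 = 12.8; c'Δl = 13.72; W sinα = -0.3
Slice 2: Δl = 2.9/cos16.6° = 3.026 m; N'_2 = 170·cos16.6° − 32·3.026 = 66.1; c'Δl = 29.66; W sinα = 48.6
Slice 3: Δl = 2.8/cos42.9° = 3.822 m; N'_3 = 86·cos42.9° − 11·3.822 = 21.0; c'Δl = 37.46; W sinα = 58.5
Σc'Δl = 80.8 kN/m; ΣN' = 99.8 kN/m; ΣW sinα = 106.8 kN/m
Resisting = 80.8 + 99.8·tan27.7° = 80.8 + 52.4 = 133.2 kN/m
FS = 133.2 / 106.8 = 1.247

FS = 1.25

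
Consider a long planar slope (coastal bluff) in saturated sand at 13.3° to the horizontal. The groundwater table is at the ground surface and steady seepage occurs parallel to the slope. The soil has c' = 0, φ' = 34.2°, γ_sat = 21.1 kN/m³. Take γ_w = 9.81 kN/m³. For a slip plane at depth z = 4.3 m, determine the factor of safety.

With seepage parallel to the slope and the water table at the surface, the effective normal stress on the slip plane uses the buoyant unit weight γ' = γ_sat − γ_w while the driving shear stress uses γ_sat:
FS = [c' + γ' z cos²β tanφ'] / [γ_sat z sinβ cosβ]
(For c' = 0 this reduces to FS = (γ'/γ_sat)·tanφ'/tanβ.)
γ' = 21.1 − 9.81 = 11.29 kN/m³
Numerator = 0.0 + 11.29·4.3·cos²13.3°·tan34.2° = 0.0 + 11.29·4.3·0.9471·0.6796 = 31.246 kPa
Denominator = 21.1·4.3·sin13.3°·cos13.3° = 21.1·4.3·0.2300·0.9732 = 20.313 kPa
FS = 31.246 / 20.313 = 1.538

FS = 1.54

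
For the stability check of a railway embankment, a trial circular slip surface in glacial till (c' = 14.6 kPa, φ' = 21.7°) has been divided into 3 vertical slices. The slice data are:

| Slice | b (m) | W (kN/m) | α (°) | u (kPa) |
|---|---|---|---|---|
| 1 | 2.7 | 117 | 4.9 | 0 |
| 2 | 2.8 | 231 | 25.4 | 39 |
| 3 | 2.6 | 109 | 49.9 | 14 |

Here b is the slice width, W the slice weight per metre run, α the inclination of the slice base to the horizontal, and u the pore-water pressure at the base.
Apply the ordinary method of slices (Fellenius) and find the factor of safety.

Ordinary method of slices: FS = Σ[c'·Δl_i + (W_i cosα_i − u_i·Δl_i)·tanφ'] / Σ W_i sinα_i, with Δl_i = b_i / cosα_i.
Slice 1: Δl = 2.7/cos4.9° = 2.710 m; N'_1 = 117·cos4.9° − 0·2.710 = 116.6; c'Δl = 39.56; W sinα = 10.0
Slice 2: Δl = 2.8/cos25.4° = 3.100 m; N'_2 = 231·cos25.4° − 39·3.100 = 87.8; c'Δl = 45.25; W sinα = 99.1
Slice 3: Δl = 2.6/cos49.9° = 4.036 m; N'_3 = 109·cos49.9° − 14·4.036 = 13.7; c'Δl = 58.93; W sinα = 83.4
Σc'Δl = 143.8 kN/m; ΣN' = 218.1 kN/m; ΣW sinα = 192.5 kN/m
Resisting = 143.8 + 218.1·tan21.7° = 143.8 + 86.8 = 230.5 kN/m
FS = 230.5 / 192.5 = 1.198

FS = 1.20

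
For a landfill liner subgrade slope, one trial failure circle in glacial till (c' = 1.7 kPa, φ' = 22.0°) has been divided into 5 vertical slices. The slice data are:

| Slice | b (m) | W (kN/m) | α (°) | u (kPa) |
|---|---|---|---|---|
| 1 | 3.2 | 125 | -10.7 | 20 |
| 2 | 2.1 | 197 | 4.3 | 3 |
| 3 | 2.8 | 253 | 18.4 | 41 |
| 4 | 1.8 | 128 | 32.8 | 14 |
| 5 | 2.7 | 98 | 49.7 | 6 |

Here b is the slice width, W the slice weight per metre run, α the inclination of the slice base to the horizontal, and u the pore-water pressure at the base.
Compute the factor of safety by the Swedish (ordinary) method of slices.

FS = 1.02

Ordinary method of slices: FS = Σ[c'·Δl_i + (W_i cosα_i − u_i·Δl_i)·tanφ'] / Σ W_i sinα_i, with Δl_i = b_i / cosα_i.
Slice 1: Δl = 3.2/cos(-10.7°) = 3.257 m; N'_1 = 125·cos(-10.7°) − 20·3.257 = 57.7; c'Δl = 5.54; W sinα = -23.2
Slice 2: Δl = 2.1/cos4.3° = 2.106 m; N'_2 = 197·cos4.3° − 3·2.106 = 190.1; c'Δl = 3.58; W sinα = 14.8
Slice 3: Δl = 2.8/cos18.4° = 2.951 m; N'_3 = 253·cos18.4° − 41·2.951 = 119.1; c'Δl = 5.02; W sinα = 79.9
Slice 4: Δl = 1.8/cos32.8° = 2.141 m; N'_4 = 128·cos32.8° − 14·2.141 = 77.6; c'Δl = 3.64; W sinα = 69.3
Slice 5: Δl = 2.7/cos49.7° = 4.174 m; N'_5 = 98·cos49.7° − 6·4.174 = 38.3; c'Δl = 7.10; W sinα = 74.7
Σc'Δl = 24.9 kN/m; ΣN' = 482.9 kN/m; ΣW sinα = 215.5 kN/m
Resisting = 24.9 + 482.9·tan22.0° = 24.9 + 195.1 = 220.0 kN/m
FS = 220.0 / 215.5 = 1.021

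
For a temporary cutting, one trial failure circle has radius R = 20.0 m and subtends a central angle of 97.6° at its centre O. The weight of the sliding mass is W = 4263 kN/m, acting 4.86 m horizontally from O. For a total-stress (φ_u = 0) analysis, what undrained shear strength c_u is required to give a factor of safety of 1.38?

c_u = 42.0 kPa

FS = c_u·L_a·R / (W·d), so c_u = FS·W·d / (L_a·R).
Arc length L_a = R·θ = 20.0·(97.6°·π/180) = 20.0·1.7034 = 34.07 m
c_u = 1.38·4263·4.86 / (34.07·20.0) = 28591.1 / 681.38 = 41.96 kPa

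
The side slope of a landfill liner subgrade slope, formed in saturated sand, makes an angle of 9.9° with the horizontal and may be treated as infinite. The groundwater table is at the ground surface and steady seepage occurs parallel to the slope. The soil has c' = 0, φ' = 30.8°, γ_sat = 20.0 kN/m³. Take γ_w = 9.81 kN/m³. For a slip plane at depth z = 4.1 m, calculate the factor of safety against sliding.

FS = 1.74

With seepage parallel to the slope and the water table at the surface, the effective normal stress on the slip plane uses the buoyant unit weight γ' = γ_sat − γ_w while the driving shear stress uses γ_sat:
FS = [c' + γ' z cos²β tanφ'] / [γ_sat z sinβ cosβ]
(For c' = 0 this reduces to FS = (γ'/γ_sat)·tanφ'/tanβ.)
γ' = 20.0 − 9.81 = 10.19 kN/m³
Numerator = 0.0 + 10.19·4.1·cos²9.9°·tan30.8° = 0.0 + 10.19·4.1·0.9704·0.5961 = 24.169 kPa
Denominator = 20.0·4.1·sin9.9°·cos9.9° = 20.0·4.1·0.1719·0.9851 = 13.888 kPa
FS = 24.169 / 13.888 = 1.740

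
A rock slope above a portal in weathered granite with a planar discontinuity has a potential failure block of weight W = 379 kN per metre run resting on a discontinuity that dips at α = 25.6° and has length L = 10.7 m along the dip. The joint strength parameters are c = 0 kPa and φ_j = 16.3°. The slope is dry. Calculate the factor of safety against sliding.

Resolving the block weight along and normal to the plane and applying the Mohr–Coulomb strength on the joint:
N' = W cosα = 379·cos25.6° = 341.8 kN/m
Driving force T = W sinα = 379·sin25.6° = 163.8 kN/m
Resisting force R = c·L + N'·tanφ_j = 0·10.7 + 341.8·tan16.3° = 0.0 + 99.9 = 99.9 kN/m
FS = R / T = 99.9 / 163.8 = 0.610

FS = 0.61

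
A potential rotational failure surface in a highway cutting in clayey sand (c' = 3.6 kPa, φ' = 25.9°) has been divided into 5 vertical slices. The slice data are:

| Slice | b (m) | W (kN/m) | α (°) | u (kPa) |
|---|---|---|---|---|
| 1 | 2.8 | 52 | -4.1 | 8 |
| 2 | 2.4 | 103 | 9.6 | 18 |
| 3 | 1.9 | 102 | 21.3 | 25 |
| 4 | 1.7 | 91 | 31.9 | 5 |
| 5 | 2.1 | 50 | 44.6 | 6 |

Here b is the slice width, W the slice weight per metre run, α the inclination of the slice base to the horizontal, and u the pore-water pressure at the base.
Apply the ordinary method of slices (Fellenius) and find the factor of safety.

Ordinary method of slices: FS = Σ[c'·Δl_i + (W_i cosα_i − u_i·Δl_i)·tanφ'] / Σ W_i sinα_i, with Δl_i = b_i / cosα_i.
Slice 1: Δl = 2.8/cos(-4.1°) = 2.807 m; N'_1 = 52·cos(-4.1°) − 8·2.807 = 29.4; c'Δl = 10.11; W sinα = -3.7
Slice 2: Δl = 2.4/cos9.6° = 2.434 m; N'_2 = 103·cos9.6° − 18·2.434 = 57.7; c'Δl = 8.76; W sinα = 17.2
Slice 3: Δl = 1.9/cos21.3° = 2.039 m; N'_3 = 102·cos21.3° − 25·2.039 = 44.0; c'Δl = 7.34; W sinα = 37.1
Slice 4: Δl = 1.7/cos31.9° = 2.002 m; N'_4 = 91·cos31.9° − 5·2.002 = 67.2; c'Δl = 7.21; W sinα = 48.1
Slice 5: Δl = 2.1/cos44.6° = 2.949 m; N'_5 = 50·cos44.6° − 6·2.949 = 17.9; c'Δl = 10.62; W sinα = 35.1
Σc'Δl = 44.0 kN/m; ΣN' = 216.4 kN/m; ΣW sinα = 133.7 kN/m
Resisting = 44.0 + 216.4·tan25.9° = 44.0 + 105.1 = 149.1 kN/m
FS = 149.1 / 133.7 = 1.115

FS = 1.12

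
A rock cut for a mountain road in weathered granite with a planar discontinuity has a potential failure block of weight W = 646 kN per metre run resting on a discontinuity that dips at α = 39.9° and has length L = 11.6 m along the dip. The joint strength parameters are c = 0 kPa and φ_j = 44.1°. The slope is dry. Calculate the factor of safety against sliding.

Resolving the block weight along and normal to the plane and applying the Mohr–Coulomb strength on the joint:
N' = W cosα = 646·cos39.9° = 495.6 kN/m
Driving force T = W sinα = 646·sin39.9° = 414.4 kN/m
Resisting force R = c·L + N'·tanφ_j = 0·11.6 + 495.6·tan44.1° = 0.0 + 480.3 = 480.3 kN/m
FS = R / T = 480.3 / 414.4 = 1.159

FS = 1.16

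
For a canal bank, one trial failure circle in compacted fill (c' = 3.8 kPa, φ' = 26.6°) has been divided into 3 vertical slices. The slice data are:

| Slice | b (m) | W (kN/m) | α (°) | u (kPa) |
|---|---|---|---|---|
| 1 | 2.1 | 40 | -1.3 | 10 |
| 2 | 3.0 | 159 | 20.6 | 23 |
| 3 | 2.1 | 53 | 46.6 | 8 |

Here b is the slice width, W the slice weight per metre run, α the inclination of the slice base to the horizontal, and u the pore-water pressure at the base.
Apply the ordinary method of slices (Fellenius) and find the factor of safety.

Ordinary method of slices: FS = Σ[c'·Δl_i + (W_i cosα_i − u_i·Δl_i)·tanφ'] / Σ W_i sinα_i, with Δl_i = b_i / cosα_i.
Slice 1: Δl = 2.1/cos(-1.3°) = 2.101 m; N'_1 = 40·cos(-1.3°) − 10·2.101 = 19.0; c'Δl = 7.98; W sinα = -0.9
Slice 2: Δl = 3.0/cos20.6° = 3.205 m; N'_2 = 159·cos20.6° − 23·3.205 = 75.1; c'Δl = 12.18; W sinα = 55.9
Slice 3: Δl = 2.1/cos46.6° = 3.056 m; N'_3 = 53·cos46.6° − 8·3.056 = 12.0; c'Δl = 11.61; W sinα = 38.5
Σc'Δl = 31.8 kN/m; ΣN' = 106.1 kN/m; ΣW sinα = 93.5 kN/m
Resisting = 31.8 + 106.1·tan26.6° = 31.8 + 53.1 = 84.9 kN/m
FS = 84.9 / 93.5 = 0.907

FS = 0.91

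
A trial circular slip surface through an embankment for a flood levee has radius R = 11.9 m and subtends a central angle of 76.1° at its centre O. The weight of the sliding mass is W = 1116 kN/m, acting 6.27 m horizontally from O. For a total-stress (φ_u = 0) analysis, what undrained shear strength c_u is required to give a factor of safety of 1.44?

c_u = 53.6 kPa

FS = c_u·L_a·R / (W·d), so c_u = FS·W·d / (L_a·R).
Arc length L_a = R·θ = 11.9·(76.1°·π/180) = 11.9·1.3282 = 15.81 m
c_u = 1.44·1116·6.27 / (15.81·11.9) = 10076.1 / 188.09 = 53.57 kPa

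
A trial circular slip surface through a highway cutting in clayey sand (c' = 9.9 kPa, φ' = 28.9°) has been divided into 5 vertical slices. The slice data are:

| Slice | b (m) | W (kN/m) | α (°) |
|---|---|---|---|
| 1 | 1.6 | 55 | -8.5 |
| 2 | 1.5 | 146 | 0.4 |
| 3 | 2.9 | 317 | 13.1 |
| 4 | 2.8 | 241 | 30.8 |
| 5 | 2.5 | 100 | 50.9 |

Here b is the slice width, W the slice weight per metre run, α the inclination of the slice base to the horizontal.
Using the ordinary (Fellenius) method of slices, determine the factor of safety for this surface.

FS = 2.11

Ordinary method of slices: FS = Σ[c'·Δl_i + (W_i cosα_i)·tanφ'] / Σ W_i sinα_i, with Δl_i = b_i / cosα_i.
Slice 1: Δl = 1.6/cos(-8.5°) = 1.618 m; N'_1 = 55·cos(-8.5°) = 54.4; c'Δl = 16.02; W sinα = -8.1
Slice 2: Δl = 1.5/cos0.4° = 1.500 m; N'_2 = 146·cos0.4° = 146.0; c'Δl = 14.85; W sinα = 1.0
Slice 3: Δl = 2.9/cos13.1° = 2.977 m; N'_3 = 317·cos13.1° = 308.8; c'Δl = 29.48; W sinα = 71.8
Slice 4: Δl = 2.8/cos30.8° = 3.260 m; N'_4 = 241·cos30.8° = 207.0; c'Δl = 32.27; W sinα = 123.4
Slice 5: Δl = 2.5/cos50.9° = 3.964 m; N'_5 = 100·cos50.9° = 63.1; c'Δl = 39.24; W sinα = 77.6
Σc'Δl = 131.9 kN/m; ΣN' = 779.2 kN/m; ΣW sinα = 265.7 kN/m
Resisting = 131.9 + 779.2·tan28.9° = 131.9 + 430.2 = 562.0 kN/m
FS = 562.0 / 265.7 = 2.115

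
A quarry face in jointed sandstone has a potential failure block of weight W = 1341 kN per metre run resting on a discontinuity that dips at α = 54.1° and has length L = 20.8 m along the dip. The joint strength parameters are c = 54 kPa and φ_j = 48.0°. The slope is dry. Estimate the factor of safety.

FS = 1.84

Resolving the block weight along and normal to the plane and applying the Mohr–Coulomb strength on the joint:
N' = W cosα = 1341·cos54.1° = 786.3 kN/m
Driving force T = W sinα = 1341·sin54.1° = 1086.3 kN/m
Resisting force R = c·L + N'·tanφ_j = 54·20.8 + 786.3·tan48.0° = 1123.2 + 873.3 = 1996.5 kN/m
FS = R / T = 1996.5 / 1086.3 = 1.838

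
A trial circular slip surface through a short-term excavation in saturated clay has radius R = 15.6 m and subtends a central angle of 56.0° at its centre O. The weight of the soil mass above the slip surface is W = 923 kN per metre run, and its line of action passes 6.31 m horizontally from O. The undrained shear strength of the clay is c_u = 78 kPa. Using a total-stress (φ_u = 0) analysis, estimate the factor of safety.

FS = 3.19

Taking moments about the centre O, the resisting moment is provided by the undrained shear strength acting along the arc:
Arc length L_a = R·θ = 15.6·(56.0°·π/180) = 15.6·0.9774 = 15.25 m
M_R = c_u·L_a·R = 78·15.25·15.6 = 18552.8 kN·m/m
M_D = W·d = 923·6.31 = 5824.1 kN·m/m
FS = M_R / M_D = 18552.8 / 5824.1 = 3.186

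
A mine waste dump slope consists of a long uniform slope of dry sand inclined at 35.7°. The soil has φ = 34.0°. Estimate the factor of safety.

For a dry cohesionless infinite slope the factor of safety is FS = tanφ / tanβ.
FS = tan34.0° / tan35.7° = 0.6745 / 0.7186 = 0.939

FS = 0.94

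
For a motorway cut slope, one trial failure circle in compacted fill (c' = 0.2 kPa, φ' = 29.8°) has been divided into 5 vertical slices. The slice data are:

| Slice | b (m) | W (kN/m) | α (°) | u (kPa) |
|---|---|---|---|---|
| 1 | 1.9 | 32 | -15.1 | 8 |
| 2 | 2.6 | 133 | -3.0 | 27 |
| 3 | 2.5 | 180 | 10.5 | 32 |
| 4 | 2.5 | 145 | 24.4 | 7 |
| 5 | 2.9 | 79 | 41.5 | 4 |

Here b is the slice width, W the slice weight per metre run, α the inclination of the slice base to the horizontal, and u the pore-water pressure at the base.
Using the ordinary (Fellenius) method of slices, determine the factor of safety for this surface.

Ordinary method of slices: FS = Σ[c'·Δl_i + (W_i cosα_i − u_i·Δl_i)·tanφ'] / Σ W_i sinα_i, with Δl_i = b_i / cosα_i.
Slice 1: Δl = 1.9/cos(-15.1°) = 1.968 m; N'_1 = 32·cos(-15.1°) − 8·1.968 = 15.2; c'Δl = 0.39; W sinα = -8.3
Slice 2: Δl = 2.6/cos(-3.0°) = 2.604 m; N'_2 = 133·cos(-3.0°) − 27·2.604 = 62.5; c'Δl = 0.52; W sinα = -7.0
Slice 3: Δl = 2.5/cos10.5° = 2.543 m; N'_3 = 180·cos10.5° − 32·2.543 = 95.6; c'Δl = 0.51; W sinα = 32.8
Slice 4: Δl = 2.5/cos24.4° = 2.745 m; N'_4 = 145·cos24.4° − 7·2.745 = 112.8; c'Δl = 0.55; W sinα = 59.9
Slice 5: Δl = 2.9/cos41.5° = 3.872 m; N'_5 = 79·cos41.5° − 4·3.872 = 43.7; c'Δl = 0.77; W sinα = 52.3
Σc'Δl = 2.7 kN/m; ΣN' = 329.8 kN/m; ΣW sinα = 129.8 kN/m
Resisting = 2.7 + 329.8·tan29.8° = 2.7 + 188.9 = 191.6 kN/m
FS = 191.6 / 129.8 = 1.477

FS = 1.48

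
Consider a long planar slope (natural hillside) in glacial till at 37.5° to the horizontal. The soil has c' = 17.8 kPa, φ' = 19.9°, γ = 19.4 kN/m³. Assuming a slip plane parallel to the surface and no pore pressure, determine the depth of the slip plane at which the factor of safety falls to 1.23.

z = 2.51 m

Setting FS = 1.23 in FS = [c' + γz cos²β tanφ'] / [γz sinβ cosβ] and solving for z:
z = c' / [γ cosβ (FS·sinβ − cosβ·tanφ')]
  = 17.8 / [19.4·cos37.5°·(1.23·sin37.5° − cos37.5°·tan19.9°)]
  = 17.8 / [19.4·0.7934·(1.23·0.6088 − 0.7934·0.3620)]
  = 17.8 / 7.1043 = 2.506 m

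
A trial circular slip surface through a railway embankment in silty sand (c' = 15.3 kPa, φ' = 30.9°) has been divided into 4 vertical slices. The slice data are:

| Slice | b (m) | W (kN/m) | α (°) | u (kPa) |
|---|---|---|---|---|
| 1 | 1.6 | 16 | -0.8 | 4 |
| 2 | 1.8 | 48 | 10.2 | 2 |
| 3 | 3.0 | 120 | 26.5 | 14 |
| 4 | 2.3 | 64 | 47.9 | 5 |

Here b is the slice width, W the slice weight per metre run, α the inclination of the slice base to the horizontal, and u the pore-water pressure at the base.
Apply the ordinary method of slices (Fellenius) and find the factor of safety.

FS = 2.19

Ordinary method of slices: FS = Σ[c'·Δl_i + (W_i cosα_i − u_i·Δl_i)·tanφ'] / Σ W_i sinα_i, with Δl_i = b_i / cosα_i.
Slice 1: Δl = 1.6/cos(-0.8°) = 1.600 m; N'_1 = 16·cos(-0.8°) − 4·1.600 = 9.6; c'Δl = 24.48; W sinα = -0.2
Slice 2: Δl = 1.8/cos10.2° = 1.829 m; N'_2 = 48·cos10.2° − 2·1.829 = 43.6; c'Δl = 27.98; W sinα = 8.5
Slice 3: Δl = 3.0/cos26.5° = 3.352 m; N'_3 = 120·cos26.5° − 14·3.352 = 60.5; c'Δl = 51.29; W sinα = 53.5
Slice 4: Δl = 2.3/cos47.9° = 3.431 m; N'_4 = 64·cos47.9° − 5·3.431 = 25.8; c'Δl = 52.49; W sinα = 47.5
Σc'Δl = 156.2 kN/m; ΣN' = 139.4 kN/m; ΣW sinα = 109.3 kN/m
Resisting = 156.2 + 139.4·tan30.9° = 156.2 + 83.4 = 239.7 kN/m
FS = 239.7 / 109.3 = 2.193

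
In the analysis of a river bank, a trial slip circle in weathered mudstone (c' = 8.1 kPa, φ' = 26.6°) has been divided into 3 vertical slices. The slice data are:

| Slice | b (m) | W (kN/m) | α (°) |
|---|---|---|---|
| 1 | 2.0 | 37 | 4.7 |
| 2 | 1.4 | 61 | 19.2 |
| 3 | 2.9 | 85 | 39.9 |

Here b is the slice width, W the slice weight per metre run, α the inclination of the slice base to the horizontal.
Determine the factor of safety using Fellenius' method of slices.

Ordinary method of slices: FS = Σ[c'·Δl_i + (W_i cosα_i)·tanφ'] / Σ W_i sinα_i, with Δl_i = b_i / cosα_i.
Slice 1: Δl = 2.0/cos4.7° = 2.007 m; N'_1 = 37·cos4.7° = 36.9; c'Δl = 16.25; W sinα = 3.0
Slice 2: Δl = 1.4/cos19.2° = 1.482 m; N'_2 = 61·cos19.2° = 57.6; c'Δl = 12.01; W sinα = 20.1
Slice 3: Δl = 2.9/cos39.9° = 3.780 m; N'_3 = 85·cos39.9° = 65.2; c'Δl = 30.62; W sinα = 54.5
Σc'Δl = 58.9 kN/m; ΣN' = 159.7 kN/m; ΣW sinα = 77.6 kN/m
Resisting = 58.9 + 159.7·tan26.6° = 58.9 + 80.0 = 138.8 kN/m
FS = 138.8 / 77.6 = 1.789

FS = 1.79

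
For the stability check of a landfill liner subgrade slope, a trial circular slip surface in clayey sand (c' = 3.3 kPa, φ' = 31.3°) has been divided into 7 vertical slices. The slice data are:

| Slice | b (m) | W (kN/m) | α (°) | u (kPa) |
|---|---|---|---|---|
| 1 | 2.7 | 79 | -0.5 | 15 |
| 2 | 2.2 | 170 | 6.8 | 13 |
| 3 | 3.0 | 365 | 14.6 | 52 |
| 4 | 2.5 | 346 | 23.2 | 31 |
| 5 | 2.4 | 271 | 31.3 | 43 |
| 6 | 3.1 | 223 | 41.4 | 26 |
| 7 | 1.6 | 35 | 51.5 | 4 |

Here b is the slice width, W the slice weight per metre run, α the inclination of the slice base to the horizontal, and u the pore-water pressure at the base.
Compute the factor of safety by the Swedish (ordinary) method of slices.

FS = 0.97

Ordinary method of slices: FS = Σ[c'·Δl_i + (W_i cosα_i − u_i·Δl_i)·tanφ'] / Σ W_i sinα_i, with Δl_i = b_i / cosα_i.
Slice 1: Δl = 2.7/cos(-0.5°) = 2.700 m; N'_1 = 79·cos(-0.5°) − 15·2.700 = 38.5; c'Δl = 8.91; W sinα = -0.7
Slice 2: Δl = 2.2/cos6.8° = 2.216 m; N'_2 = 170·cos6.8° − 13·2.216 = 140.0; c'Δl = 7.31; W sinα = 20.1
Slice 3: Δl = 3.0/cos14.6° = 3.100 m; N'_3 = 365·cos14.6° − 52·3.100 = 192.0; c'Δl = 10.23; W sinα = 92.0
Slice 4: Δl = 2.5/cos23.2° = 2.720 m; N'_4 = 346·cos23.2° − 31·2.720 = 233.7; c'Δl = 8.98; W sinα = 136.3
Slice 5: Δl = 2.4/cos31.3° = 2.809 m; N'_5 = 271·cos31.3° − 43·2.809 = 110.8; c'Δl = 9.27; W sinα = 140.8
Slice 6: Δl = 3.1/cos41.4° = 4.133 m; N'_6 = 223·cos41.4° − 26·4.133 = 59.8; c'Δl = 13.64; W sinα = 147.5
Slice 7: Δl = 1.6/cos51.5° = 2.570 m; N'_7 = 35·cos51.5° − 4·2.570 = 11.5; c'Δl = 8.48; W sinα = 27.4
Σc'Δl = 66.8 kN/m; ΣN' = 786.3 kN/m; ΣW sinα = 563.4 kN/m
Resisting = 66.8 + 786.3·tan31.3° = 66.8 + 478.1 = 544.9 kN/m
FS = 544.9 / 563.4 = 0.967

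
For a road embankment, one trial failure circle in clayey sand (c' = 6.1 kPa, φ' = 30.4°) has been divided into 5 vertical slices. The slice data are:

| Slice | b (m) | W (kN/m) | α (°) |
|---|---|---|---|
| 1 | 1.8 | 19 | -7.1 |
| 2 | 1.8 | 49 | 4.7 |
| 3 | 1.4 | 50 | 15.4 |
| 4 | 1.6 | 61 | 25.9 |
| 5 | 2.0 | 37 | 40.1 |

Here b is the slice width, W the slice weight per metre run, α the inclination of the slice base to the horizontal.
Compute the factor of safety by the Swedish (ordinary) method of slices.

FS = 2.67

Ordinary method of slices: FS = Σ[c'·Δl_i + (W_i cosα_i)·tanφ'] / Σ W_i sinα_i, with Δl_i = b_i / cosα_i.
Slice 1: Δl = 1.8/cos(-7.1°) = 1.814 m; N'_1 = 19·cos(-7.1°) = 18.9; c'Δl = 11.06; W sinα = -2.3
Slice 2: Δl = 1.8/cos4.7° = 1.806 m; N'_2 = 49·cos4.7° = 48.8; c'Δl = 11.02; W sinα = 4.0
Slice 3: Δl = 1.4/cos15.4° = 1.452 m; N'_3 = 50·cos15.4° = 48.2; c'Δl = 8.86; W sinα = 13.3
Slice 4: Δl = 1.6/cos25.9° = 1.779 m; N'_4 = 61·cos25.9° = 54.9; c'Δl = 10.85; W sinα = 26.6
Slice 5: Δl = 2.0/cos40.1° = 2.615 m; N'_5 = 37·cos40.1° = 28.3; c'Δl = 15.95; W sinα = 23.8
Σc'Δl = 57.7 kN/m; ΣN' = 199.1 kN/m; ΣW sinα = 65.4 kN/m
Resisting = 57.7 + 199.1·tan30.4° = 57.7 + 116.8 = 174.5 kN/m
FS = 174.5 / 65.4 = 2.668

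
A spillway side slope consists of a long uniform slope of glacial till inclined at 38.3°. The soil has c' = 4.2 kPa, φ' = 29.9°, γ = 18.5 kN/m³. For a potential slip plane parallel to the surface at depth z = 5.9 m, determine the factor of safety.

FS = 0.81

For an infinite slope with a slip plane parallel to the surface (no pore pressure): FS = [c' + γz cos²β tanφ'] / [γz sinβ cosβ].
γz = 18.5·5.9 = 109.15 kN/m²
Numerator = 4.2 + 109.15·cos²38.3°·tan29.9° = 4.2 + 109.15·0.6159·0.5750 = 42.855 kPa
Denominator = 109.15·sin38.3°·cos38.3° = 109.15·0.6198·0.7848 = 53.089 kPa
FS = 42.855 / 53.089 = 0.807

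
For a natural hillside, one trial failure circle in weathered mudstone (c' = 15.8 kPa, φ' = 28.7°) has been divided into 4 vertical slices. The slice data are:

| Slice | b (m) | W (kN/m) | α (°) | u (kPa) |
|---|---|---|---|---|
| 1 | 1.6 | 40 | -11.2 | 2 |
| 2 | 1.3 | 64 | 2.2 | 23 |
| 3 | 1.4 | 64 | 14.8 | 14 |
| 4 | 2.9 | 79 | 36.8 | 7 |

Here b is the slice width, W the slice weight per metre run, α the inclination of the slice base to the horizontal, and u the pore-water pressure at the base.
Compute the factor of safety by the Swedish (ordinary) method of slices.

FS = 3.57

Ordinary method of slices: FS = Σ[c'·Δl_i + (W_i cosα_i − u_i·Δl_i)·tanφ'] / Σ W_i sinα_i, with Δl_i = b_i / cosα_i.
Slice 1: Δl = 1.6/cos(-11.2°) = 1.631 m; N'_1 = 40·cos(-11.2°) − 2·1.631 = 36.0; c'Δl = 25.77; W sinα = -7.8
Slice 2: Δl = 1.3/cos2.2° = 1.301 m; N'_2 = 64·cos2.2° − 23·1.301 = 34.0; c'Δl = 20.56; W sinα = 2.5
Slice 3: Δl = 1.4/cos14.8° = 1.448 m; N'_3 = 64·cos14.8° − 14·1.448 = 41.6; c'Δl = 22.88; W sinα = 16.3
Slice 4: Δl = 2.9/cos36.8° = 3.622 m; N'_4 = 79·cos36.8° − 7·3.622 = 37.9; c'Δl = 57.22; W sinα = 47.3
Σc'Δl = 126.4 kN/m; ΣN' = 149.5 kN/m; ΣW sinα = 58.4 kN/m
Resisting = 126.4 + 149.5·tan28.7° = 126.4 + 81.9 = 208.3 kN/m
FS = 208.3 / 58.4 = 3.569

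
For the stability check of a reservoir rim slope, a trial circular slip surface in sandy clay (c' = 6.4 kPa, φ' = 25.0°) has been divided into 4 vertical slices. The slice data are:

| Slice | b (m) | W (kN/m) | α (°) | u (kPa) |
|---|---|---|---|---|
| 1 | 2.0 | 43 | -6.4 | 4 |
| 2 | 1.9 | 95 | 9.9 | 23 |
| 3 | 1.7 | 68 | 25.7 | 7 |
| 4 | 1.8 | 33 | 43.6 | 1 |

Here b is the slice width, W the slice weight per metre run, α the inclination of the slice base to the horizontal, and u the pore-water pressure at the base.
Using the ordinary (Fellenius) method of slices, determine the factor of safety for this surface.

Ordinary method of slices: FS = Σ[c'·Δl_i + (W_i cosα_i − u_i·Δl_i)·tanφ'] / Σ W_i sinα_i, with Δl_i = b_i / cosα_i.
Slice 1: Δl = 2.0/cos(-6.4°) = 2.013 m; N'_1 = 43·cos(-6.4°) − 4·2.013 = 34.7; c'Δl = 12.88; W sinα = -4.8
Slice 2: Δl = 1.9/cos9.9° = 1.929 m; N'_2 = 95·cos9.9° − 23·1.929 = 49.2; c'Δl = 12.34; W sinα = 16.3
Slice 3: Δl = 1.7/cos25.7° = 1.887 m; N'_3 = 68·cos25.7° − 7·1.887 = 48.1; c'Δl = 12.07; W sinα = 29.5
Slice 4: Δl = 1.8/cos43.6° = 2.486 m; N'_4 = 33·cos43.6° − 1·2.486 = 21.4; c'Δl = 15.91; W sinα = 22.8
Σc'Δl = 53.2 kN/m; ΣN' = 153.4 kN/m; ΣW sinα = 63.8 kN/m
Resisting = 53.2 + 153.4·tan25.0° = 53.2 + 71.5 = 124.7 kN/m
FS = 124.7 / 63.8 = 1.955

FS = 1.96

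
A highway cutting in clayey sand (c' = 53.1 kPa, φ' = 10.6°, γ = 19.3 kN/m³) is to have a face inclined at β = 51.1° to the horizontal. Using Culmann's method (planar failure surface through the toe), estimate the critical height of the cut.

H_c = 35.14 m

Culmann's analysis gives the critical failure plane at α_cr = (β + φ')/2 = (51.1 + 10.6)/2 = 30.9°, and the critical height
H_c = (4c'/γ) · sinβ cosφ' / [1 − cos(β − φ')]
    = (4·53.1/19.3) · sin51.1°·cos10.6° / [1 − cos(40.5°)]
    = 11.005 · 0.7782·0.9829 / [1 − 0.7604]
    = 11.005 · 0.7650 / 0.2396
    = 35.14 m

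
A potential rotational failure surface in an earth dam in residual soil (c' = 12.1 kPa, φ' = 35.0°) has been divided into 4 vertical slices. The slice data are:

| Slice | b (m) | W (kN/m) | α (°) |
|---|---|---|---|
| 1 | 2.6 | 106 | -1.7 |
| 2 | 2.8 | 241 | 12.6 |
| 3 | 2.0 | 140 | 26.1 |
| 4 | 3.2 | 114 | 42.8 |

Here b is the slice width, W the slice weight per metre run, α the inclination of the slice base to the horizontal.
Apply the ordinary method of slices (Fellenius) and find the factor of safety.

Ordinary method of slices: FS = Σ[c'·Δl_i + (W_i cosα_i)·tanφ'] / Σ W_i sinα_i, with Δl_i = b_i / cosα_i.
Slice 1: Δl = 2.6/cos(-1.7°) = 2.601 m; N'_1 = 106·cos(-1.7°) = 106.0; c'Δl = 31.47; W sinα = -3.1
Slice 2: Δl = 2.8/cos12.6° = 2.869 m; N'_2 = 241·cos12.6° = 235.2; c'Δl = 34.72; W sinα = 52.6
Slice 3: Δl = 2.0/cos26.1° = 2.227 m; N'_3 = 140·cos26.1° = 125.7; c'Δl = 26.95; W sinα = 61.6
Slice 4: Δl = 3.2/cos42.8° = 4.361 m; N'_4 = 114·cos42.8° = 83.6; c'Δl = 52.77; W sinα = 77.5
Σc'Δl = 145.9 kN/m; ΣN' = 550.5 kN/m; ΣW sinα = 188.5 kN/m
Resisting = 145.9 + 550.5·tan35.0° = 145.9 + 385.5 = 531.4 kN/m
FS = 531.4 / 188.5 = 2.819

FS = 2.82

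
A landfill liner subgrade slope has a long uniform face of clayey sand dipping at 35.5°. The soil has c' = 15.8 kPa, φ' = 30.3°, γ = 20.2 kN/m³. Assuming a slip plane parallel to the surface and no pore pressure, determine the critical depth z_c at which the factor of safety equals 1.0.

Setting FS = 1.00 in FS = [c' + γz cos²β tanφ'] / [γz sinβ cosβ] and solving for z:
z = c' / [γ cosβ (FS·sinβ − cosβ·tanφ')]
  = 15.8 / [20.2·cos35.5°·(1.00·sin35.5° − cos35.5°·tan30.3°)]
  = 15.8 / [20.2·0.8141·(1.00·0.5807 − 0.8141·0.5844)]
  = 15.8 / 1.7263 = 9.153 m

z_c = 9.15 m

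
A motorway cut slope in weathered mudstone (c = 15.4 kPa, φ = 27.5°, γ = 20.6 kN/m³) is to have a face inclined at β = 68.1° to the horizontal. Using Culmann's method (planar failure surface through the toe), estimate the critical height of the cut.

H_c = 10.22 m

Culmann's analysis gives the critical failure plane at α_cr = (β + φ)/2 = (68.1 + 27.5)/2 = 47.8°, and the critical height
H_c = (4c/γ) · sinβ cosφ / [1 − cos(β − φ)]
    = (4·15.4/20.6) · sin68.1°·cos27.5° / [1 − cos(40.6°)]
    = 2.990 · 0.9278·0.8870 / [1 − 0.7593]
    = 2.990 · 0.8230 / 0.2407
    = 10.22 m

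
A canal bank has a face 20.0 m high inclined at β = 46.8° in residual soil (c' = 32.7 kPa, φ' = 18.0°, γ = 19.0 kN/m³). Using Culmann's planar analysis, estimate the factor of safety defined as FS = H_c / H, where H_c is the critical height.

FS = 1.93

H_c = (4c'/γ) · sinβ cosφ' / [1 − cos(β − φ')]
    = (4·32.7/19.0) · sin46.8°·cos18.0° / [1 − cos28.8°]
    = 6.884 · 0.6933 / 0.1237 = 38.59 m
FS = H_c / H = 38.59 / 20.0 = 1.929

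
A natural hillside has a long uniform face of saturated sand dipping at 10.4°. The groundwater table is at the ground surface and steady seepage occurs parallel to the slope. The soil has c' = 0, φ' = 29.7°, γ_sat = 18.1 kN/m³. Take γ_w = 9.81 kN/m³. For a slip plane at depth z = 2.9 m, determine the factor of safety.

FS = 1.42

With seepage parallel to the slope and the water table at the surface, the effective normal stress on the slip plane uses the buoyant unit weight γ' = γ_sat − γ_w while the driving shear stress uses γ_sat:
FS = [c' + γ' z cos²β tanφ'] / [γ_sat z sinβ cosβ]
(For c' = 0 this reduces to FS = (γ'/γ_sat)·tanφ'/tanβ.)
γ' = 18.1 − 9.81 = 8.29 kN/m³
Numerator = 0.0 + 8.29·2.9·cos²10.4°·tan29.7° = 0.0 + 8.29·2.9·0.9674·0.5704 = 13.266 kPa
Denominator = 18.1·2.9·sin10.4°·cos10.4° = 18.1·2.9·0.1805·0.9836 = 9.320 kPa
FS = 13.266 / 9.320 = 1.423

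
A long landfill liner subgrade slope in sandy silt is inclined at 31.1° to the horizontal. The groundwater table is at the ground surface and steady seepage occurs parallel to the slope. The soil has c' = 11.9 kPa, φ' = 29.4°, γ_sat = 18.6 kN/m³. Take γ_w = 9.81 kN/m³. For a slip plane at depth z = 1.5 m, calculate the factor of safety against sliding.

FS = 1.41

With seepage parallel to the slope and the water table at the surface, the effective normal stress on the slip plane uses the buoyant unit weight γ' = γ_sat − γ_w while the driving shear stress uses γ_sat:
FS = [c' + γ' z cos²β tanφ'] / [γ_sat z sinβ cosβ]
γ' = 18.6 − 9.81 = 8.79 kN/m³
Numerator = 11.9 + 8.79·1.5·cos²31.1°·tan29.4° = 11.9 + 8.79·1.5·0.7332·0.5635 = 17.347 kPa
Denominator = 18.6·1.5·sin31.1°·cos31.1° = 18.6·1.5·0.5165·0.8563 = 12.340 kPa
FS = 17.347 / 12.340 = 1.406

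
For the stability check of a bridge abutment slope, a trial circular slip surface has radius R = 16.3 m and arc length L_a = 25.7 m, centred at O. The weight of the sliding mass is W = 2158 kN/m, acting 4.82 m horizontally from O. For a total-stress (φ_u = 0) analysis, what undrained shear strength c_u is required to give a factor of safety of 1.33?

FS = c_u·L_a·R / (W·d), so c_u = FS·W·d / (L_a·R).
c_u = 1.33·2158·4.82 / (25.70·16.3) = 13834.1 / 418.91 = 33.02 kPa

c_u = 33.0 kPa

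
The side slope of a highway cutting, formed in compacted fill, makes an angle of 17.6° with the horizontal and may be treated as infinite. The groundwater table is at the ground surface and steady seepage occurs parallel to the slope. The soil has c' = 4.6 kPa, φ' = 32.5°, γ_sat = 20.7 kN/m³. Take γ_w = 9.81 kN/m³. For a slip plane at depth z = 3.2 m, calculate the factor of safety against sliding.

FS = 1.30

With seepage parallel to the slope and the water table at the surface, the effective normal stress on the slip plane uses the buoyant unit weight γ' = γ_sat − γ_w while the driving shear stress uses γ_sat:
FS = [c' + γ' z cos²β tanφ'] / [γ_sat z sinβ cosβ]
γ' = 20.7 − 9.81 = 10.89 kN/m³
Numerator = 4.6 + 10.89·3.2·cos²17.6°·tan32.5° = 4.6 + 10.89·3.2·0.9086·0.6371 = 24.771 kPa
Denominator = 20.7·3.2·sin17.6°·cos17.6° = 20.7·3.2·0.3024·0.9532 = 19.091 kPa
FS = 24.771 / 19.091 = 1.297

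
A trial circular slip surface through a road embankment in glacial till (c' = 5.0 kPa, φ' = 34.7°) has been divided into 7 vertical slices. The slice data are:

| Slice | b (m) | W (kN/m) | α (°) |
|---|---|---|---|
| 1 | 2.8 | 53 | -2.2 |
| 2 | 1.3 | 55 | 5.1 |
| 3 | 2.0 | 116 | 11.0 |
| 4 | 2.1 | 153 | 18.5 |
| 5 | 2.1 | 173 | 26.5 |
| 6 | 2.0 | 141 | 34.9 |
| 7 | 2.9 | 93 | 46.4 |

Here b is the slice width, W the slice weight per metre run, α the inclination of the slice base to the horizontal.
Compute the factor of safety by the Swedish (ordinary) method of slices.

FS = 1.92

Ordinary method of slices: FS = Σ[c'·Δl_i + (W_i cosα_i)·tanφ'] / Σ W_i sinα_i, with Δl_i = b_i / cosα_i.
Slice 1: Δl = 2.8/cos(-2.2°) = 2.802 m; N'_1 = 53·cos(-2.2°) = 53.0; c'Δl = 14.01; W sinα = -2.0
Slice 2: Δl = 1.3/cos5.1° = 1.305 m; N'_2 = 55·cos5.1° = 54.8; c'Δl = 6.53; W sinα = 4.9
Slice 3: Δl = 2.0/cos11.0° = 2.037 m; N'_3 = 116·cos11.0° = 113.9; c'Δl = 10.19; W sinα = 22.1
Slice 4: Δl = 2.1/cos18.5° = 2.214 m; N'_4 = 153·cos18.5° = 145.1; c'Δl = 11.07; W sinα = 48.5
Slice 5: Δl = 2.1/cos26.5° = 2.347 m; N'_5 = 173·cos26.5° = 154.8; c'Δl = 11.73; W sinα = 77.2
Slice 6: Δl = 2.0/cos34.9° = 2.439 m; N'_6 = 141·cos34.9° = 115.6; c'Δl = 12.19; W sinα = 80.7
Slice 7: Δl = 2.9/cos46.4° = 4.205 m; N'_7 = 93·cos46.4° = 64.1; c'Δl = 21.03; W sinα = 67.3
Σc'Δl = 86.7 kN/m; ΣN' = 701.3 kN/m; ΣW sinα = 298.7 kN/m
Resisting = 86.7 + 701.3·tan34.7° = 86.7 + 485.6 = 572.4 kN/m
FS = 572.4 / 298.7 = 1.916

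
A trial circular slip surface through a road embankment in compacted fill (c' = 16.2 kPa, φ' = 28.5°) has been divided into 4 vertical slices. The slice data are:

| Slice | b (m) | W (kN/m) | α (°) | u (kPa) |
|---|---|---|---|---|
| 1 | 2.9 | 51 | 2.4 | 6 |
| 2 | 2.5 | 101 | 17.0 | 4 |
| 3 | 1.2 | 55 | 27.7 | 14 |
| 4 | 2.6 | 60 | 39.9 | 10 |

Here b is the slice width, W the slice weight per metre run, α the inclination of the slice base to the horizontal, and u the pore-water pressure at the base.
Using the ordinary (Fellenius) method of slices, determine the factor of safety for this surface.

Ordinary method of slices: FS = Σ[c'·Δl_i + (W_i cosα_i − u_i·Δl_i)·tanφ'] / Σ W_i sinα_i, with Δl_i = b_i / cosα_i.
Slice 1: Δl = 2.9/cos2.4° = 2.903 m; N'_1 = 51·cos2.4° − 6·2.903 = 33.5; c'Δl = 47.02; W sinα = 2.1
Slice 2: Δl = 2.5/cos17.0° = 2.614 m; N'_2 = 101·cos17.0° − 4·2.614 = 86.1; c'Δl = 42.35; W sinα = 29.5
Slice 3: Δl = 1.2/cos27.7° = 1.355 m; N'_3 = 55·cos27.7° − 14·1.355 = 29.7; c'Δl = 21.96; W sinα = 25.6
Slice 4: Δl = 2.6/cos39.9° = 3.389 m; N'_4 = 60·cos39.9° − 10·3.389 = 12.1; c'Δl = 54.90; W sinα = 38.5
Σc'Δl = 166.2 kN/m; ΣN' = 161.5 kN/m; ΣW sinα = 95.7 kN/m
Resisting = 166.2 + 161.5·tan28.5° = 166.2 + 87.7 = 253.9 kN/m
FS = 253.9 / 95.7 = 2.653

FS = 2.65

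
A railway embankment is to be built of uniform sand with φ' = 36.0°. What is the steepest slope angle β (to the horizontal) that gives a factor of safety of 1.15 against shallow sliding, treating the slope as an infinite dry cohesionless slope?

For an infinite dry cohesionless slope FS = tanφ'/tanβ, so tanβ = tanφ' / FS.
tanβ = tan36.0° / 1.15 = 0.7265 / 1.15 = 0.6318
β = arctan(0.6318) = 32.28°

β = 32.3°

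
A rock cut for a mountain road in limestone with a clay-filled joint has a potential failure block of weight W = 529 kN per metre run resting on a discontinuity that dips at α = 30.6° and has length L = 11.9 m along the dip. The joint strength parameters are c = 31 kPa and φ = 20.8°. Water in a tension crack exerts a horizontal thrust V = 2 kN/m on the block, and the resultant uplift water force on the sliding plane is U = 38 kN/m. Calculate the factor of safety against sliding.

Resolving the block weight along and normal to the plane and applying the Mohr–Coulomb strength on the joint:
N' = W cosα − U − V sinα = 529·cos30.6° − 38 − 2·sin30.6° = 416.3 kN/m
Driving force T = W sinα + V cosα = 529·sin30.6° + 2·cos30.6° = 271.0 kN/m
Resisting force R = c·L + N'·tanφ = 31·11.9 + 416.3·tan20.8° = 368.9 + 158.1 = 527.0 kN/m
FS = R / T = 527.0 / 271.0 = 1.945

FS = 1.94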